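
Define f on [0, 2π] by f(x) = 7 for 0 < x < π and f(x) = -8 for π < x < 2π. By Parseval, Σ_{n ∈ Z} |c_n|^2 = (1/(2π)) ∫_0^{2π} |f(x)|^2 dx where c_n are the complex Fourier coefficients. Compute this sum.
Σ |c_n|^2 = 113/2

Parseval equates the L^2 energy of f (normalised by 1/(2π)) with the ℓ^2 sum of its Fourier coefficients: (1/(2π)) ∫_0^{2π} |f|^2 = Σ |c_n|^2.
Compute the left side: (1/(2π)) [∫_0^π 7^2 dx + ∫_π^{2π} (-8)^2 dx] = (1/(2π)) · (49π + 64π) = (49 + 64)/2 = 113/2.
So Σ_{n ∈ Z} |c_n|^2 = 113/2.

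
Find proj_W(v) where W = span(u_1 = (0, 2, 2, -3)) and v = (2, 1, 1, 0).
proj_W(v) = (0, 8/17, 8/17, -12/17)

Set up U = [u_1 | ... | u_1] ∈ R^(4×1). The projector onto W = col(U) is P = U (U^T U)^(-1) U^T.
Compute U^T U =
  [17],
and U^T v = (4).
Solve U^T U · c = U^T v for the coefficients: c = (4/17). The projection is proj_W(v) = U c.
Check: (v - proj_W(v)) · u_1 = 0  (should be 0).
Result: proj_W(v) = (0, 8/17, 8/17, -12/17).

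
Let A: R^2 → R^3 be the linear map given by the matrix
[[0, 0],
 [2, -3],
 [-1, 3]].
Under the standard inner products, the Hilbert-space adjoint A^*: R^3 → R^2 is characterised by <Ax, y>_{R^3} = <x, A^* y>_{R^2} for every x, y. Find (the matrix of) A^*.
A^* = A^T =
[[0, 2, -1],
 [0, -3, 3]]

For real matrices with standard dot products, the defining identity <Ax, y> = <x, A^* y> gives (Ax)^T y = x^T (A^*) y, i.e. x^T A^T y = x^T (A^*) y. Since this holds for all x, y, we must have A^* = A^T. Therefore
A^* =
[[0, 2, -1],
 [0, -3, 3]].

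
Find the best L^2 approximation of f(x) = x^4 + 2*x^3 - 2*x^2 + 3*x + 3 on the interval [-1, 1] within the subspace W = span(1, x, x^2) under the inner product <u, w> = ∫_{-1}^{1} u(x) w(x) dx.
g(x) = -8*x^2/7 + 21*x/5 + 102/35

The best approximation g ∈ W is the orthogonal projection of f onto W. Writing g = a_0 + a_1 x + a_2 x^2, the coefficients solve the normal equations G · a = b where
  G_{ij} = <φ_i, φ_j> and b_i = <f, φ_i>, with φ_0 = 1, φ_1 = x, φ_2 = x^2.
G =
  [2, 0, 2/3]
  [0, 2/3, 0]
  [2/3, 0, 2/5],
b = (76/15, 14/5, 52/35).
Solving gives a_0 = 102/35, a_1 = 21/5, a_2 = -8/7, so
  g(x) = -8*x^2/7 + 21*x/5 + 102/35.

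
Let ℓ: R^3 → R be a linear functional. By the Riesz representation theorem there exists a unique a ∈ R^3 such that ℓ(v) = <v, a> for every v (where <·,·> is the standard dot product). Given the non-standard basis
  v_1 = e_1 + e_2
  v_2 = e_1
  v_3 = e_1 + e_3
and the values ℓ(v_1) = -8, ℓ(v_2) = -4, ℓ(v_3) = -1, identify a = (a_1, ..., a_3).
a = (-4, -4, 3)

Write a = (a_1, ..., a_3) in the standard basis. For each basis vector v_i, ℓ(v_i) = <v_i, a> is a linear equation in the a_j's. Collect the n equations into a matrix system V a = ℓ, where row i of V is v_i (expressed in the standard basis). Since V is invertible (lower-triangular with 1s on the diagonal, up to permutation), solve by back-substitution:
  V =
[[1, 1, 0],
 [1, 0, 0],
 [1, 0, 1]]
  V a = (-8, -4, -1)
Solving gives a = (-4, -4, 3).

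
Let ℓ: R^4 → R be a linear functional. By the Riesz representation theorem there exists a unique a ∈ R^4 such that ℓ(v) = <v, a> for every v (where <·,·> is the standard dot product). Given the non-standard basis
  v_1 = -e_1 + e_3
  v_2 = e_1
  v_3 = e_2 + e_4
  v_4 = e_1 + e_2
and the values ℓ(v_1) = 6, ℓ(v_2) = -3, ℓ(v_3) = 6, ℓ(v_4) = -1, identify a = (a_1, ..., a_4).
a = (-3, 2, 3, 4)

Write a = (a_1, ..., a_4) in the standard basis. For each basis vector v_i, ℓ(v_i) = <v_i, a> is a linear equation in the a_j's. Collect the n equations into a matrix system V a = ℓ, where row i of V is v_i (expressed in the standard basis). Since V is invertible (lower-triangular with 1s on the diagonal, up to permutation), solve by back-substitution:
  V =
[[-1, 0, 1, 0],
 [1, 0, 0, 0],
 [0, 1, 0, 1],
 [1, 1, 0, 0]]
  V a = (6, -3, 6, -1)
Solving gives a = (-3, 2, 3, 4).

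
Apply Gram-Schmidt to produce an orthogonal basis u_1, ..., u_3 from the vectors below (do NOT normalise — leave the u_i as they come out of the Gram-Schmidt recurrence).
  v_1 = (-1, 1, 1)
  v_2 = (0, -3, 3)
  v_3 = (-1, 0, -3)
Orthogonal basis:
  u_1 = (-1, 1, 1)
  u_2 = (0, -3, 3)
  u_3 = (-5/3, -5/6, -5/6)

Apply the Gram-Schmidt recurrence
  u_1 = v_1
  u_i = v_i − Σ_{j<i} ((v_i · u_j) / (u_j · u_j)) · u_j.

Step by step this gives:
  u_1 = (-1, 1, 1)
  u_2 = (0, -3, 3)
  u_3 = (-5/3, -5/6, -5/6)

Orthogonality check:
  u_2 · u_1 = 0 (should be 0)
  u_3 · u_1 = 0 (should be 0)
  u_3 · u_2 = 0 (should be 0)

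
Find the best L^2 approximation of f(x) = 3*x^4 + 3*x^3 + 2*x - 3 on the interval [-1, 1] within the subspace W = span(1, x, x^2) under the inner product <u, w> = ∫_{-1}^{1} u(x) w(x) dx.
g(x) = 18*x^2/7 + 19*x/5 - 114/35

The best approximation g ∈ W is the orthogonal projection of f onto W. Writing g = a_0 + a_1 x + a_2 x^2, the coefficients solve the normal equations G · a = b where
  G_{ij} = <φ_i, φ_j> and b_i = <f, φ_i>, with φ_0 = 1, φ_1 = x, φ_2 = x^2.
G =
  [2, 0, 2/3]
  [0, 2/3, 0]
  [2/3, 0, 2/5],
b = (-24/5, 38/15, -8/7).
Solving gives a_0 = -114/35, a_1 = 19/5, a_2 = 18/7, so
  g(x) = 18*x^2/7 + 19*x/5 - 114/35.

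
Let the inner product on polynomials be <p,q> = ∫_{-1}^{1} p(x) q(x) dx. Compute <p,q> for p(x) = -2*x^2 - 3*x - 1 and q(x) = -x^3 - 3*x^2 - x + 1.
<p,q> = 64/15

Expand the product: p(x)·q(x) = 2*x^5 + 9*x^4 + 12*x^3 + 4*x^2 - 2*x - 1.
∫_{-1}^{1} of each monomial x^k gives [2/(k+1) if k even, 0 if k odd]. Integrating term-by-term (or equivalently evaluating the antiderivative F(x) = x^6/3 + 9*x^5/5 + 3*x^4 + 4*x^3/3 - x^2 - x at the endpoints):
  F(1) − F(−1) = 67/15 − (1/5) = 64/15.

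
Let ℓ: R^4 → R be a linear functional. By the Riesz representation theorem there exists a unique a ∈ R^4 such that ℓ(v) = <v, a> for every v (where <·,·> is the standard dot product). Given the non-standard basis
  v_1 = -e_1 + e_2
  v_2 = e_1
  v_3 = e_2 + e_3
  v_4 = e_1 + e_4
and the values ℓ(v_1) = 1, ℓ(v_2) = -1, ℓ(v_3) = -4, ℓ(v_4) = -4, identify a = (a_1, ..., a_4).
a = (-1, 0, -4, -3)

Write a = (a_1, ..., a_4) in the standard basis. For each basis vector v_i, ℓ(v_i) = <v_i, a> is a linear equation in the a_j's. Collect the n equations into a matrix system V a = ℓ, where row i of V is v_i (expressed in the standard basis). Since V is invertible (lower-triangular with 1s on the diagonal, up to permutation), solve by back-substitution:
  V =
[[-1, 1, 0, 0],
 [1, 0, 0, 0],
 [0, 1, 1, 0],
 [1, 0, 0, 1]]
  V a = (1, -1, -4, -4)
Solving gives a = (-1, 0, -4, -3).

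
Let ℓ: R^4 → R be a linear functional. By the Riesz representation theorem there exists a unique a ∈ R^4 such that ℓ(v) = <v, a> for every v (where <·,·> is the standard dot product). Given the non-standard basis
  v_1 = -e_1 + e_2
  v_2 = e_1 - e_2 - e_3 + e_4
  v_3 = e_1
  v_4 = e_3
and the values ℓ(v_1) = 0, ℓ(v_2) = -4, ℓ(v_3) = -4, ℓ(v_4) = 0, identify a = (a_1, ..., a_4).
a = (-4, -4, 0, -4)

Write a = (a_1, ..., a_4) in the standard basis. For each basis vector v_i, ℓ(v_i) = <v_i, a> is a linear equation in the a_j's. Collect the n equations into a matrix system V a = ℓ, where row i of V is v_i (expressed in the standard basis). Since V is invertible (lower-triangular with 1s on the diagonal, up to permutation), solve by back-substitution:
  V =
[[-1, 1, 0, 0],
 [1, -1, -1, 1],
 [1, 0, 0, 0],
 [0, 0, 1, 0]]
  V a = (0, -4, -4, 0)
Solving gives a = (-4, -4, 0, -4).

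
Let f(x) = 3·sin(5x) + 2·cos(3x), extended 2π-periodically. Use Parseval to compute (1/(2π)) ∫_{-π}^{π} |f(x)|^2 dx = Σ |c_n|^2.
Σ |c_n|^2 = 13/2

Expand |f|^2 and use orthogonality of {sin(nx), cos(mx)} on [-π, π]:
  ∫_{-π}^{π} sin(nx)^2 dx = π, ∫ cos(mx)^2 dx = π, and cross terms integrate to 0.
So ∫_{-π}^{π} f(x)^2 dx = 3^2 · π + 2^2 · π = (9 + 4)π.
Divide by 2π: (9 + 4)/2 = 13/2.
By Parseval, this equals Σ |c_n|^2.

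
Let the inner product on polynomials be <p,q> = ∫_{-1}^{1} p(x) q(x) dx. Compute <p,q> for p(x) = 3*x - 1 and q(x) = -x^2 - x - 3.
<p,q> = 14/3

Expand the product: p(x)·q(x) = -3*x^3 - 2*x^2 - 8*x + 3.
∫_{-1}^{1} of each monomial x^k gives [2/(k+1) if k even, 0 if k odd]. Integrating term-by-term (or equivalently evaluating the antiderivative F(x) = -3*x^4/4 - 2*x^3/3 - 4*x^2 + 3*x at the endpoints):
  F(1) − F(−1) = -29/12 − (-85/12) = 14/3.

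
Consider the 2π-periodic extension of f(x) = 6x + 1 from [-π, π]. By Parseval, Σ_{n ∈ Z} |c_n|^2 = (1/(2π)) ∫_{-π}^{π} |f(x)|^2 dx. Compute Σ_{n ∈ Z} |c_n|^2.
Σ |c_n|^2 = 12π^2 + 1

Expand and integrate term by term over [-π, π]:
  ∫ (6x)^2 dx = 36·(2π^3/3); ∫ 2·6·(1)·x dx = 0 (odd integrand); ∫ 1^2 dx = 1·2π.
So (1/(2π)) ∫_{-π}^{π} (6x + 1)^2 dx = 36π^2/3 + 1 = 12π^2 + 1.
Parseval ⇒ Σ |c_n|^2 = 12π^2 + 1.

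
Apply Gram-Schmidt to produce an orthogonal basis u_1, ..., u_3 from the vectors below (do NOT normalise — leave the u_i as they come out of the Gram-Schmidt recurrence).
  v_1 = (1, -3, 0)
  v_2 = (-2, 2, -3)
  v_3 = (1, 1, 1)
Orthogonal basis:
  u_1 = (1, -3, 0)
  u_2 = (-6/5, -2/5, -3)
  u_3 = (36/53, 12/53, -16/53)

Apply the Gram-Schmidt recurrence
  u_1 = v_1
  u_i = v_i − Σ_{j<i} ((v_i · u_j) / (u_j · u_j)) · u_j.

Step by step this gives:
  u_1 = (1, -3, 0)
  u_2 = (-6/5, -2/5, -3)
  u_3 = (36/53, 12/53, -16/53)

Orthogonality check:
  u_2 · u_1 = 0 (should be 0)
  u_3 · u_1 = 0 (should be 0)
  u_3 · u_2 = 0 (should be 0)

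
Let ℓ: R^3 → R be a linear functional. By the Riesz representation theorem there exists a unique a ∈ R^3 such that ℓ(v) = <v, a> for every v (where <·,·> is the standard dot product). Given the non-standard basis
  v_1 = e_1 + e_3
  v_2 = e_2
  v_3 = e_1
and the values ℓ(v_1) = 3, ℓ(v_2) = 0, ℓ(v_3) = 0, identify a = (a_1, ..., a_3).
a = (0, 0, 3)

Write a = (a_1, ..., a_3) in the standard basis. For each basis vector v_i, ℓ(v_i) = <v_i, a> is a linear equation in the a_j's. Collect the n equations into a matrix system V a = ℓ, where row i of V is v_i (expressed in the standard basis). Since V is invertible (lower-triangular with 1s on the diagonal, up to permutation), solve by back-substitution:
  V =
[[1, 0, 1],
 [0, 1, 0],
 [1, 0, 0]]
  V a = (3, 0, 0)
Solving gives a = (0, 0, 3).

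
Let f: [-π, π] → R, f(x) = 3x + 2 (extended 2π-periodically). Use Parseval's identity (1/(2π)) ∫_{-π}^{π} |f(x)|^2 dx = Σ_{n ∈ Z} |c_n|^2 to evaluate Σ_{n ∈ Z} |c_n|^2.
Σ |c_n|^2 = 3π^2 + 4

Expand and integrate term by term over [-π, π]:
  ∫ (3x)^2 dx = 9·(2π^3/3); ∫ 2·3·(2)·x dx = 0 (odd integrand); ∫ 2^2 dx = 4·2π.
So (1/(2π)) ∫_{-π}^{π} (3x + 2)^2 dx = 9π^2/3 + 4 = 3π^2 + 4.
Parseval ⇒ Σ |c_n|^2 = 3π^2 + 4.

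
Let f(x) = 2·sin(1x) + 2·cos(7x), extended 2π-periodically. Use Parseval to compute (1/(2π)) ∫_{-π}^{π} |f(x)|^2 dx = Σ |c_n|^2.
Σ |c_n|^2 = 4

Expand |f|^2 and use orthogonality of {sin(nx), cos(mx)} on [-π, π]:
  ∫_{-π}^{π} sin(nx)^2 dx = π, ∫ cos(mx)^2 dx = π, and cross terms integrate to 0.
So ∫_{-π}^{π} f(x)^2 dx = 2^2 · π + 2^2 · π = (4 + 4)π.
Divide by 2π: (4 + 4)/2 = 4.
By Parseval, this equals Σ |c_n|^2.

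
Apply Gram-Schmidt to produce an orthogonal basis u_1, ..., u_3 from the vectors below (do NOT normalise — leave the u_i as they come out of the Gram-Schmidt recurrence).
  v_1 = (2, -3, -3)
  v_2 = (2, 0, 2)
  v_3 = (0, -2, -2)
Orthogonal basis:
  u_1 = (2, -3, -3)
  u_2 = (24/11, -3/11, 19/11)
  u_3 = (-12/43, -20/43, 12/43)

Apply the Gram-Schmidt recurrence
  u_1 = v_1
  u_i = v_i − Σ_{j<i} ((v_i · u_j) / (u_j · u_j)) · u_j.

Step by step this gives:
  u_1 = (2, -3, -3)
  u_2 = (24/11, -3/11, 19/11)
  u_3 = (-12/43, -20/43, 12/43)

Orthogonality check:
  u_2 · u_1 = 0 (should be 0)
  u_3 · u_1 = 0 (should be 0)
  u_3 · u_2 = 0 (should be 0)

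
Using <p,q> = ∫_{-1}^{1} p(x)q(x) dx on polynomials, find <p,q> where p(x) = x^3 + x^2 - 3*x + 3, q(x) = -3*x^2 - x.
<p,q> = -28/5

Expand the product: p(x)·q(x) = -3*x^5 - 4*x^4 + 8*x^3 - 6*x^2 - 3*x.
∫_{-1}^{1} of each monomial x^k gives [2/(k+1) if k even, 0 if k odd]. Integrating term-by-term (or equivalently evaluating the antiderivative F(x) = -x^6/2 - 4*x^5/5 + 2*x^4 - 2*x^3 - 3*x^2/2 at the endpoints):
  F(1) − F(−1) = -14/5 − (14/5) = -28/5.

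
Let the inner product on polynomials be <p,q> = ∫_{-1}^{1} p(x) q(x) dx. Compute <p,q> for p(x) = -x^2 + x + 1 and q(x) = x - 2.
<p,q> = -2

Expand the product: p(x)·q(x) = -x^3 + 3*x^2 - x - 2.
∫_{-1}^{1} of each monomial x^k gives [2/(k+1) if k even, 0 if k odd]. Integrating term-by-term (or equivalently evaluating the antiderivative F(x) = -x^4/4 + x^3 - x^2/2 - 2*x at the endpoints):
  F(1) − F(−1) = -7/4 − (1/4) = -2.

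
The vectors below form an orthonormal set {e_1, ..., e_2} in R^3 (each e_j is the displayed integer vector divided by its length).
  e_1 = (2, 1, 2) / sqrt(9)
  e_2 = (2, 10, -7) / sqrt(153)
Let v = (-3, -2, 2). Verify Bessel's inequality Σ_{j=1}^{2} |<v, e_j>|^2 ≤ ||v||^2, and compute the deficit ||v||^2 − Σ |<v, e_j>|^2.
Σ |<v, e_j>|^2 = 208/17; ||v||^2 = 17; deficit = 81/17

Write each e_j = u_j / sqrt(<u_j, u_j>) where u_j is the displayed integer vector. Then <v, e_j> = <v, u_j> / sqrt(<u_j, u_j>), so |<v, e_j>|^2 = <v, u_j>^2 / <u_j, u_j>.
Coefficients: <v, e_1> = -4/sqrt(9), <v, e_2> = -40/sqrt(153).
Square and sum: Σ |<v, e_j>|^2 = 208/17.
Compute ||v||^2 = v·v = 17.
Deficit = 17 − 208/17 = 81/17 ≥ 0, confirming Bessel's inequality. (The deficit equals ||v − Σ <v,e_j> e_j||^2, the squared distance from v to span{e_j}.)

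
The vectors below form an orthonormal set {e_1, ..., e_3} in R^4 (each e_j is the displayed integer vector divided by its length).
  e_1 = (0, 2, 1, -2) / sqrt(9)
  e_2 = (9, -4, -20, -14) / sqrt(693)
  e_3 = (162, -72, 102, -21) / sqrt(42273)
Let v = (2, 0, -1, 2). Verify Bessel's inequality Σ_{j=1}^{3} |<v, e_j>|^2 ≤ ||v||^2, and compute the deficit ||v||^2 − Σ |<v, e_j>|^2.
Σ |<v, e_j>|^2 = 225/61; ||v||^2 = 9; deficit = 324/61

Write each e_j = u_j / sqrt(<u_j, u_j>) where u_j is the displayed integer vector. Then <v, e_j> = <v, u_j> / sqrt(<u_j, u_j>), so |<v, e_j>|^2 = <v, u_j>^2 / <u_j, u_j>.
Coefficients: <v, e_1> = -5/sqrt(9), <v, e_2> = 10/sqrt(693), <v, e_3> = 180/sqrt(42273).
Square and sum: Σ |<v, e_j>|^2 = 225/61.
Compute ||v||^2 = v·v = 9.
Deficit = 9 − 225/61 = 324/61 ≥ 0, confirming Bessel's inequality. (The deficit equals ||v − Σ <v,e_j> e_j||^2, the squared distance from v to span{e_j}.)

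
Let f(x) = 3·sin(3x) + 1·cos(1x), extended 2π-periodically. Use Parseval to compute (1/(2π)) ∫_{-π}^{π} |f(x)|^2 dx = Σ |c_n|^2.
Σ |c_n|^2 = 5

Expand |f|^2 and use orthogonality of {sin(nx), cos(mx)} on [-π, π]:
  ∫_{-π}^{π} sin(nx)^2 dx = π, ∫ cos(mx)^2 dx = π, and cross terms integrate to 0.
So ∫_{-π}^{π} f(x)^2 dx = 3^2 · π + 1^2 · π = (9 + 1)π.
Divide by 2π: (9 + 1)/2 = 5.
By Parseval, this equals Σ |c_n|^2.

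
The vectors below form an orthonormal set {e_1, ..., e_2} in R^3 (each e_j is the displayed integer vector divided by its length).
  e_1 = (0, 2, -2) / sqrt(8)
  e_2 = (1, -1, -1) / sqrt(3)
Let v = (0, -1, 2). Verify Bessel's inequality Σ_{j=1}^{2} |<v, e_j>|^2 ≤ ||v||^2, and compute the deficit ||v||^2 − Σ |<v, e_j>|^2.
Σ |<v, e_j>|^2 = 29/6; ||v||^2 = 5; deficit = 1/6

Write each e_j = u_j / sqrt(<u_j, u_j>) where u_j is the displayed integer vector. Then <v, e_j> = <v, u_j> / sqrt(<u_j, u_j>), so |<v, e_j>|^2 = <v, u_j>^2 / <u_j, u_j>.
Coefficients: <v, e_1> = -6/sqrt(8), <v, e_2> = -1/sqrt(3).
Square and sum: Σ |<v, e_j>|^2 = 29/6.
Compute ||v||^2 = v·v = 5.
Deficit = 5 − 29/6 = 1/6 ≥ 0, confirming Bessel's inequality. (The deficit equals ||v − Σ <v,e_j> e_j||^2, the squared distance from v to span{e_j}.)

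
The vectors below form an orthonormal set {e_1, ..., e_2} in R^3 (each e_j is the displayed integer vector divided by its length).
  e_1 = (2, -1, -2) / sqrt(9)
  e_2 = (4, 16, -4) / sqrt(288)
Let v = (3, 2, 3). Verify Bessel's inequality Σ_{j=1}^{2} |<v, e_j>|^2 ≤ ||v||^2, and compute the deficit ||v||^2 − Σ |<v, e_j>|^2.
Σ |<v, e_j>|^2 = 4; ||v||^2 = 22; deficit = 18

Write each e_j = u_j / sqrt(<u_j, u_j>) where u_j is the displayed integer vector. Then <v, e_j> = <v, u_j> / sqrt(<u_j, u_j>), so |<v, e_j>|^2 = <v, u_j>^2 / <u_j, u_j>.
Coefficients: <v, e_1> = -2/sqrt(9), <v, e_2> = 32/sqrt(288).
Square and sum: Σ |<v, e_j>|^2 = 4.
Compute ||v||^2 = v·v = 22.
Deficit = 22 − 4 = 18 ≥ 0, confirming Bessel's inequality. (The deficit equals ||v − Σ <v,e_j> e_j||^2, the squared distance from v to span{e_j}.)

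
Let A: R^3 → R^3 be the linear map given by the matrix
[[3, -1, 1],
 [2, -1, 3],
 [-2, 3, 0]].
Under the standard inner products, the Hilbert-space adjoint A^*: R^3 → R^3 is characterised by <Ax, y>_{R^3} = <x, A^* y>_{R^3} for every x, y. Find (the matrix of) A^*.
A^* = A^T =
[[3, 2, -2],
 [-1, -1, 3],
 [1, 3, 0]]

For real matrices with standard dot products, the defining identity <Ax, y> = <x, A^* y> gives (Ax)^T y = x^T (A^*) y, i.e. x^T A^T y = x^T (A^*) y. Since this holds for all x, y, we must have A^* = A^T. Therefore
A^* =
[[3, 2, -2],
 [-1, -1, 3],
 [1, 3, 0]].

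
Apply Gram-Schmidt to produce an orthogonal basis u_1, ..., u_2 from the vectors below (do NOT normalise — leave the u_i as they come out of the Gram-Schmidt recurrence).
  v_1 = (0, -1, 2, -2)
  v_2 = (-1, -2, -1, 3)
Orthogonal basis:
  u_1 = (0, -1, 2, -2)
  u_2 = (-1, -8/3, 1/3, 5/3)

Apply the Gram-Schmidt recurrence
  u_1 = v_1
  u_i = v_i − Σ_{j<i} ((v_i · u_j) / (u_j · u_j)) · u_j.

Step by step this gives:
  u_1 = (0, -1, 2, -2)
  u_2 = (-1, -8/3, 1/3, 5/3)

Orthogonality check:
  u_2 · u_1 = 0 (should be 0)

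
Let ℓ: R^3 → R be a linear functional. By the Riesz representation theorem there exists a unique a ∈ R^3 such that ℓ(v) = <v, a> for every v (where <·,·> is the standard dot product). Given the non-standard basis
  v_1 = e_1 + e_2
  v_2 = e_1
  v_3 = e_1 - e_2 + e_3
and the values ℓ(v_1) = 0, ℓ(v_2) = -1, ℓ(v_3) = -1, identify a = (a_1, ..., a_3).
a = (-1, 1, 1)

Write a = (a_1, ..., a_3) in the standard basis. For each basis vector v_i, ℓ(v_i) = <v_i, a> is a linear equation in the a_j's. Collect the n equations into a matrix system V a = ℓ, where row i of V is v_i (expressed in the standard basis). Since V is invertible (lower-triangular with 1s on the diagonal, up to permutation), solve by back-substitution:
  V =
[[1, 1, 0],
 [1, 0, 0],
 [1, -1, 1]]
  V a = (0, -1, -1)
Solving gives a = (-1, 1, 1).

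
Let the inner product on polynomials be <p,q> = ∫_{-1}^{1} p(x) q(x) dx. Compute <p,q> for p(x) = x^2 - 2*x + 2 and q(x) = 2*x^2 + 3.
<p,q> = 262/15

Expand the product: p(x)·q(x) = 2*x^4 - 4*x^3 + 7*x^2 - 6*x + 6.
∫_{-1}^{1} of each monomial x^k gives [2/(k+1) if k even, 0 if k odd]. Integrating term-by-term (or equivalently evaluating the antiderivative F(x) = 2*x^5/5 - x^4 + 7*x^3/3 - 3*x^2 + 6*x at the endpoints):
  F(1) − F(−1) = 71/15 − (-191/15) = 262/15.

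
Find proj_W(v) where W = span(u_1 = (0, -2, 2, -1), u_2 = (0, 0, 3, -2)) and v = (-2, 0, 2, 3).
proj_W(v) = (0, -26/53, 2/53, 3/53)

Set up U = [u_1 | ... | u_2] ∈ R^(4×2). The projector onto W = col(U) is P = U (U^T U)^(-1) U^T.
Compute U^T U =
  [9, 8]
  [8, 13],
and U^T v = (1, 0).
Solve U^T U · c = U^T v for the coefficients: c = (13/53, -8/53). The projection is proj_W(v) = U c.
Check: (v - proj_W(v)) · u_1 = 0  (should be 0).
Check: (v - proj_W(v)) · u_2 = 0  (should be 0).
Result: proj_W(v) = (0, -26/53, 2/53, 3/53).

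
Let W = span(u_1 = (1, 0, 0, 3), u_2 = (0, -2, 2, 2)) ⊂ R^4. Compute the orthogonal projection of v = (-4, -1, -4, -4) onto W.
proj_W(v) = (-9/7, 22/21, -22/21, -103/21)

Set up U = [u_1 | ... | u_2] ∈ R^(4×2). The projector onto W = col(U) is P = U (U^T U)^(-1) U^T.
Compute U^T U =
  [10, 6]
  [6, 12],
and U^T v = (-16, -14).
Solve U^T U · c = U^T v for the coefficients: c = (-9/7, -11/21). The projection is proj_W(v) = U c.
Check: (v - proj_W(v)) · u_1 = 0  (should be 0).
Check: (v - proj_W(v)) · u_2 = 0  (should be 0).
Result: proj_W(v) = (-9/7, 22/21, -22/21, -103/21).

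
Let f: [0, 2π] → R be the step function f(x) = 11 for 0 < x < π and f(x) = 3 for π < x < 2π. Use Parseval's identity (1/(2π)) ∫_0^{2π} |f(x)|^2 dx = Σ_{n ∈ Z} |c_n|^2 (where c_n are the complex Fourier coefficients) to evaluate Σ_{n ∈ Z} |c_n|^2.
Σ |c_n|^2 = 65

Parseval equates the L^2 energy of f (normalised by 1/(2π)) with the ℓ^2 sum of its Fourier coefficients: (1/(2π)) ∫_0^{2π} |f|^2 = Σ |c_n|^2.
Compute the left side: (1/(2π)) [∫_0^π 11^2 dx + ∫_π^{2π} 3^2 dx] = (1/(2π)) · (121π + 9π) = (121 + 9)/2 = 65.
So Σ_{n ∈ Z} |c_n|^2 = 65.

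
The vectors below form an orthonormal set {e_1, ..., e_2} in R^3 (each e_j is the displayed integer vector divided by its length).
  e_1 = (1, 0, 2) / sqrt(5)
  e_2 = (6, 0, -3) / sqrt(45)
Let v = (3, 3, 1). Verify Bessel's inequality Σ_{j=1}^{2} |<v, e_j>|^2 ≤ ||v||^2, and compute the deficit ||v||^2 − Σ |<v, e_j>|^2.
Σ |<v, e_j>|^2 = 10; ||v||^2 = 19; deficit = 9

Write each e_j = u_j / sqrt(<u_j, u_j>) where u_j is the displayed integer vector. Then <v, e_j> = <v, u_j> / sqrt(<u_j, u_j>), so |<v, e_j>|^2 = <v, u_j>^2 / <u_j, u_j>.
Coefficients: <v, e_1> = 5/sqrt(5), <v, e_2> = 15/sqrt(45).
Square and sum: Σ |<v, e_j>|^2 = 10.
Compute ||v||^2 = v·v = 19.
Deficit = 19 − 10 = 9 ≥ 0, confirming Bessel's inequality. (The deficit equals ||v − Σ <v,e_j> e_j||^2, the squared distance from v to span{e_j}.)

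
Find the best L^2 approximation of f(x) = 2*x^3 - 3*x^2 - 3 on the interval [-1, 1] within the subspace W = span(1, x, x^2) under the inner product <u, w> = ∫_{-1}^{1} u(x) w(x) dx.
g(x) = -3*x^2 + 6*x/5 - 3

The best approximation g ∈ W is the orthogonal projection of f onto W. Writing g = a_0 + a_1 x + a_2 x^2, the coefficients solve the normal equations G · a = b where
  G_{ij} = <φ_i, φ_j> and b_i = <f, φ_i>, with φ_0 = 1, φ_1 = x, φ_2 = x^2.
G =
  [2, 0, 2/3]
  [0, 2/3, 0]
  [2/3, 0, 2/5],
b = (-8, 4/5, -16/5).
Solving gives a_0 = -3, a_1 = 6/5, a_2 = -3, so
  g(x) = -3*x^2 + 6*x/5 - 3.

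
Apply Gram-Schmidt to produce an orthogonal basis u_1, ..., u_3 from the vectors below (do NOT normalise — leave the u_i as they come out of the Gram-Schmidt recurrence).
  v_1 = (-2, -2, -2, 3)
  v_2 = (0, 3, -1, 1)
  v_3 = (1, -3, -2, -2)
Orthogonal basis:
  u_1 = (-2, -2, -2, 3)
  u_2 = (-2/21, 61/21, -23/21, 8/7)
  u_3 = (128/115, -103/230, -27/10, -156/115)

Apply the Gram-Schmidt recurrence
  u_1 = v_1
  u_i = v_i − Σ_{j<i} ((v_i · u_j) / (u_j · u_j)) · u_j.

Step by step this gives:
  u_1 = (-2, -2, -2, 3)
  u_2 = (-2/21, 61/21, -23/21, 8/7)
  u_3 = (128/115, -103/230, -27/10, -156/115)

Orthogonality check:
  u_2 · u_1 = 0 (should be 0)
  u_3 · u_1 = 0 (should be 0)
  u_3 · u_2 = 0 (should be 0)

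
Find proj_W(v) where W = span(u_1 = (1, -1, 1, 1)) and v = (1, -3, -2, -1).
proj_W(v) = (1/4, -1/4, 1/4, 1/4)

Set up U = [u_1 | ... | u_1] ∈ R^(4×1). The projector onto W = col(U) is P = U (U^T U)^(-1) U^T.
Compute U^T U =
  [4],
and U^T v = (1).
Solve U^T U · c = U^T v for the coefficients: c = (1/4). The projection is proj_W(v) = U c.
Check: (v - proj_W(v)) · u_1 = 0  (should be 0).
Result: proj_W(v) = (1/4, -1/4, 1/4, 1/4).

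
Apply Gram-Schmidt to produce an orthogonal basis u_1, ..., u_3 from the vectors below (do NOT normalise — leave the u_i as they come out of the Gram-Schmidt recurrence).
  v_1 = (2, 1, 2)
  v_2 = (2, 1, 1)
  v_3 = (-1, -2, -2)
Orthogonal basis:
  u_1 = (2, 1, 2)
  u_2 = (4/9, 2/9, -5/9)
  u_3 = (3/5, -6/5, 0)

Apply the Gram-Schmidt recurrence
  u_1 = v_1
  u_i = v_i − Σ_{j<i} ((v_i · u_j) / (u_j · u_j)) · u_j.

Step by step this gives:
  u_1 = (2, 1, 2)
  u_2 = (4/9, 2/9, -5/9)
  u_3 = (3/5, -6/5, 0)

Orthogonality check:
  u_2 · u_1 = 0 (should be 0)
  u_3 · u_1 = 0 (should be 0)
  u_3 · u_2 = 0 (should be 0)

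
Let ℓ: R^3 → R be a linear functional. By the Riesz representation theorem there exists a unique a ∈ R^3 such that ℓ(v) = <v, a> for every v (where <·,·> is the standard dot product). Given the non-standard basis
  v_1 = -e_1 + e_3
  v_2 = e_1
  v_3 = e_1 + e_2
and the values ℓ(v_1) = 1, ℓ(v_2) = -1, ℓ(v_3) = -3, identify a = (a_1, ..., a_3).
a = (-1, -2, 0)

Write a = (a_1, ..., a_3) in the standard basis. For each basis vector v_i, ℓ(v_i) = <v_i, a> is a linear equation in the a_j's. Collect the n equations into a matrix system V a = ℓ, where row i of V is v_i (expressed in the standard basis). Since V is invertible (lower-triangular with 1s on the diagonal, up to permutation), solve by back-substitution:
  V =
[[-1, 0, 1],
 [1, 0, 0],
 [1, 1, 0]]
  V a = (1, -1, -3)
Solving gives a = (-1, -2, 0).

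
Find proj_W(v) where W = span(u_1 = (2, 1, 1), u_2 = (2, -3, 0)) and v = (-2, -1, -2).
proj_W(v) = (-178/77, -93/77, -90/77)

Set up U = [u_1 | ... | u_2] ∈ R^(3×2). The projector onto W = col(U) is P = U (U^T U)^(-1) U^T.
Compute U^T U =
  [6, 1]
  [1, 13],
and U^T v = (-7, -1).
Solve U^T U · c = U^T v for the coefficients: c = (-90/77, 1/77). The projection is proj_W(v) = U c.
Check: (v - proj_W(v)) · u_1 = 0  (should be 0).
Check: (v - proj_W(v)) · u_2 = 0  (should be 0).
Result: proj_W(v) = (-178/77, -93/77, -90/77).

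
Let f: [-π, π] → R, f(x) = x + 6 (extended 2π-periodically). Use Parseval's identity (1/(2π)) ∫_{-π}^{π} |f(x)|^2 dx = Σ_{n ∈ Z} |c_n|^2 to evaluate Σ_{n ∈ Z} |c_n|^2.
Σ |c_n|^2 = π^2/3 + 36

Expand and integrate term by term over [-π, π]:
  ∫ (x)^2 dx = 1·(2π^3/3); ∫ 2·1·(6)·x dx = 0 (odd integrand); ∫ 6^2 dx = 36·2π.
So (1/(2π)) ∫_{-π}^{π} (x + 6)^2 dx = 1π^2/3 + 36 = π^2/3 + 36.
Parseval ⇒ Σ |c_n|^2 = π^2/3 + 36.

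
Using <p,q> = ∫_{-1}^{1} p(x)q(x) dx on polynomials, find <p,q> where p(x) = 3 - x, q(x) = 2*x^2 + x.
<p,q> = 10/3

Expand the product: p(x)·q(x) = -2*x^3 + 5*x^2 + 3*x.
∫_{-1}^{1} of each monomial x^k gives [2/(k+1) if k even, 0 if k odd]. Integrating term-by-term (or equivalently evaluating the antiderivative F(x) = -x^4/2 + 5*x^3/3 + 3*x^2/2 at the endpoints):
  F(1) − F(−1) = 8/3 − (-2/3) = 10/3.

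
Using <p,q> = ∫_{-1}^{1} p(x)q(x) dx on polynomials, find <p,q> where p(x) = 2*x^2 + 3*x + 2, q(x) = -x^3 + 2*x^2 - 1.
<p,q> = -34/15

Expand the product: p(x)·q(x) = -2*x^5 + x^4 + 4*x^3 + 2*x^2 - 3*x - 2.
∫_{-1}^{1} of each monomial x^k gives [2/(k+1) if k even, 0 if k odd]. Integrating term-by-term (or equivalently evaluating the antiderivative F(x) = -x^6/3 + x^5/5 + x^4 + 2*x^3/3 - 3*x^2/2 - 2*x at the endpoints):
  F(1) − F(−1) = -59/30 − (3/10) = -34/15.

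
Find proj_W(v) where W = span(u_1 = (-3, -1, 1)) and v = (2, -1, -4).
proj_W(v) = (27/11, 9/11, -9/11)

Set up U = [u_1 | ... | u_1] ∈ R^(3×1). The projector onto W = col(U) is P = U (U^T U)^(-1) U^T.
Compute U^T U =
  [11],
and U^T v = (-9).
Solve U^T U · c = U^T v for the coefficients: c = (-9/11). The projection is proj_W(v) = U c.
Check: (v - proj_W(v)) · u_1 = 0  (should be 0).
Result: proj_W(v) = (27/11, 9/11, -9/11).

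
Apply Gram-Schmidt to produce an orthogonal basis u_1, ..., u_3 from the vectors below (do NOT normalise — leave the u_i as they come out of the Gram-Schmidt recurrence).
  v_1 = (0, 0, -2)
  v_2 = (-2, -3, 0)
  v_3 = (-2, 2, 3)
Orthogonal basis:
  u_1 = (0, 0, -2)
  u_2 = (-2, -3, 0)
  u_3 = (-30/13, 20/13, 0)

Apply the Gram-Schmidt recurrence
  u_1 = v_1
  u_i = v_i − Σ_{j<i} ((v_i · u_j) / (u_j · u_j)) · u_j.

Step by step this gives:
  u_1 = (0, 0, -2)
  u_2 = (-2, -3, 0)
  u_3 = (-30/13, 20/13, 0)

Orthogonality check:
  u_2 · u_1 = 0 (should be 0)
  u_3 · u_1 = 0 (should be 0)
  u_3 · u_2 = 0 (should be 0)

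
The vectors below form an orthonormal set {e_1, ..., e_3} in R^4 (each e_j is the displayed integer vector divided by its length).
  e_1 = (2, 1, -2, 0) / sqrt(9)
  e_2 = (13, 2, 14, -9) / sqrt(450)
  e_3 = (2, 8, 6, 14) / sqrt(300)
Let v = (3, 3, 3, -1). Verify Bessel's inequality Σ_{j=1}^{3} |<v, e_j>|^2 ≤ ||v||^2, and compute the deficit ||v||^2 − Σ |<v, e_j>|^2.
Σ |<v, e_j>|^2 = 76/3; ||v||^2 = 28; deficit = 8/3

Write each e_j = u_j / sqrt(<u_j, u_j>) where u_j is the displayed integer vector. Then <v, e_j> = <v, u_j> / sqrt(<u_j, u_j>), so |<v, e_j>|^2 = <v, u_j>^2 / <u_j, u_j>.
Coefficients: <v, e_1> = 3/sqrt(9), <v, e_2> = 96/sqrt(450), <v, e_3> = 34/sqrt(300).
Square and sum: Σ |<v, e_j>|^2 = 76/3.
Compute ||v||^2 = v·v = 28.
Deficit = 28 − 76/3 = 8/3 ≥ 0, confirming Bessel's inequality. (The deficit equals ||v − Σ <v,e_j> e_j||^2, the squared distance from v to span{e_j}.)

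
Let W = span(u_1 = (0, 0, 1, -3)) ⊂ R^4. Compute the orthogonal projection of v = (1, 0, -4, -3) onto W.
proj_W(v) = (0, 0, 1/2, -3/2)

Set up U = [u_1 | ... | u_1] ∈ R^(4×1). The projector onto W = col(U) is P = U (U^T U)^(-1) U^T.
Compute U^T U =
  [10],
and U^T v = (5).
Solve U^T U · c = U^T v for the coefficients: c = (1/2). The projection is proj_W(v) = U c.
Check: (v - proj_W(v)) · u_1 = 0  (should be 0).
Result: proj_W(v) = (0, 0, 1/2, -3/2).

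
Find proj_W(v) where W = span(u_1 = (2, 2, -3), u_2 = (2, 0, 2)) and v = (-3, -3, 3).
proj_W(v) = (-35/11, -28/11, 35/11)

Set up U = [u_1 | ... | u_2] ∈ R^(3×2). The projector onto W = col(U) is P = U (U^T U)^(-1) U^T.
Compute U^T U =
  [17, -2]
  [-2, 8],
and U^T v = (-21, 0).
Solve U^T U · c = U^T v for the coefficients: c = (-14/11, -7/22). The projection is proj_W(v) = U c.
Check: (v - proj_W(v)) · u_1 = 0  (should be 0).
Check: (v - proj_W(v)) · u_2 = 0  (should be 0).
Result: proj_W(v) = (-35/11, -28/11, 35/11).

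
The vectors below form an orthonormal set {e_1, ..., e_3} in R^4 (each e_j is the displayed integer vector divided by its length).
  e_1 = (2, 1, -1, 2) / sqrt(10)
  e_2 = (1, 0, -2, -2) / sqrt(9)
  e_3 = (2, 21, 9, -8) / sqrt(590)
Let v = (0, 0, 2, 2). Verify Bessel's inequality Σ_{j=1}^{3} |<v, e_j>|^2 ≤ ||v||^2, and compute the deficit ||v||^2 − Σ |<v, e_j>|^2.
Σ |<v, e_j>|^2 = 3992/531; ||v||^2 = 8; deficit = 256/531

Write each e_j = u_j / sqrt(<u_j, u_j>) where u_j is the displayed integer vector. Then <v, e_j> = <v, u_j> / sqrt(<u_j, u_j>), so |<v, e_j>|^2 = <v, u_j>^2 / <u_j, u_j>.
Coefficients: <v, e_1> = 2/sqrt(10), <v, e_2> = -8/sqrt(9), <v, e_3> = 2/sqrt(590).
Square and sum: Σ |<v, e_j>|^2 = 3992/531.
Compute ||v||^2 = v·v = 8.
Deficit = 8 − 3992/531 = 256/531 ≥ 0, confirming Bessel's inequality. (The deficit equals ||v − Σ <v,e_j> e_j||^2, the squared distance from v to span{e_j}.)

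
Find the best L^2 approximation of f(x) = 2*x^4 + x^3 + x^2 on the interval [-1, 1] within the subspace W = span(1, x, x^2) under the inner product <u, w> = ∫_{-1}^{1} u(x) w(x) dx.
g(x) = 19*x^2/7 + 3*x/5 - 6/35

The best approximation g ∈ W is the orthogonal projection of f onto W. Writing g = a_0 + a_1 x + a_2 x^2, the coefficients solve the normal equations G · a = b where
  G_{ij} = <φ_i, φ_j> and b_i = <f, φ_i>, with φ_0 = 1, φ_1 = x, φ_2 = x^2.
G =
  [2, 0, 2/3]
  [0, 2/3, 0]
  [2/3, 0, 2/5],
b = (22/15, 2/5, 34/35).
Solving gives a_0 = -6/35, a_1 = 3/5, a_2 = 19/7, so
  g(x) = 19*x^2/7 + 3*x/5 - 6/35.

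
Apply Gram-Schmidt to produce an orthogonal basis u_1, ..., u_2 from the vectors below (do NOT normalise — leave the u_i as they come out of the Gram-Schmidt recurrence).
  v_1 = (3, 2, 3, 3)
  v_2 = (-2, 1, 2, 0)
Orthogonal basis:
  u_1 = (3, 2, 3, 3)
  u_2 = (-68/31, 27/31, 56/31, -6/31)

Apply the Gram-Schmidt recurrence
  u_1 = v_1
  u_i = v_i − Σ_{j<i} ((v_i · u_j) / (u_j · u_j)) · u_j.

Step by step this gives:
  u_1 = (3, 2, 3, 3)
  u_2 = (-68/31, 27/31, 56/31, -6/31)

Orthogonality check:
  u_2 · u_1 = 0 (should be 0)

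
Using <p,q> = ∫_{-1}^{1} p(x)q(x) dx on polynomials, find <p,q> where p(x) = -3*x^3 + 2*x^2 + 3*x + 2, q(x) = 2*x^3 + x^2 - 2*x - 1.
<p,q> = -144/35

Expand the product: p(x)·q(x) = -6*x^6 + x^5 + 14*x^4 + 6*x^3 - 6*x^2 - 7*x - 2.
∫_{-1}^{1} of each monomial x^k gives [2/(k+1) if k even, 0 if k odd]. Integrating term-by-term (or equivalently evaluating the antiderivative F(x) = -6*x^7/7 + x^6/6 + 14*x^5/5 + 3*x^4/2 - 2*x^3 - 7*x^2/2 - 2*x at the endpoints):
  F(1) − F(−1) = -817/210 − (47/210) = -144/35.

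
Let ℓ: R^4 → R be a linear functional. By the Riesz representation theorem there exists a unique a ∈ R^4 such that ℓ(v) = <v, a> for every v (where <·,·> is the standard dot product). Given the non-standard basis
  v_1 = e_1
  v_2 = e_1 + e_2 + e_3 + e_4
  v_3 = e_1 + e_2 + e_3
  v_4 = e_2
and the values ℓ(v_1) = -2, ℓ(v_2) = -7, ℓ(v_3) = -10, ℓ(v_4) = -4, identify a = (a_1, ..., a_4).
a = (-2, -4, -4, 3)

Write a = (a_1, ..., a_4) in the standard basis. For each basis vector v_i, ℓ(v_i) = <v_i, a> is a linear equation in the a_j's. Collect the n equations into a matrix system V a = ℓ, where row i of V is v_i (expressed in the standard basis). Since V is invertible (lower-triangular with 1s on the diagonal, up to permutation), solve by back-substitution:
  V =
[[1, 0, 0, 0],
 [1, 1, 1, 1],
 [1, 1, 1, 0],
 [0, 1, 0, 0]]
  V a = (-2, -7, -10, -4)
Solving gives a = (-2, -4, -4, 3).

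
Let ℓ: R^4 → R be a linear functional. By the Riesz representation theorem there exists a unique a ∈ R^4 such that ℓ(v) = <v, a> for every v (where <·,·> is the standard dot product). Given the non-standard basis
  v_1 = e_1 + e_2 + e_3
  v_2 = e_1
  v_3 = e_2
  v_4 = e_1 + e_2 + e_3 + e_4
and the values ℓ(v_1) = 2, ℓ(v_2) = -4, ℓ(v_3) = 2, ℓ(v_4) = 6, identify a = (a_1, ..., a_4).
a = (-4, 2, 4, 4)

Write a = (a_1, ..., a_4) in the standard basis. For each basis vector v_i, ℓ(v_i) = <v_i, a> is a linear equation in the a_j's. Collect the n equations into a matrix system V a = ℓ, where row i of V is v_i (expressed in the standard basis). Since V is invertible (lower-triangular with 1s on the diagonal, up to permutation), solve by back-substitution:
  V =
[[1, 1, 1, 0],
 [1, 0, 0, 0],
 [0, 1, 0, 0],
 [1, 1, 1, 1]]
  V a = (2, -4, 2, 6)
Solving gives a = (-4, 2, 4, 4).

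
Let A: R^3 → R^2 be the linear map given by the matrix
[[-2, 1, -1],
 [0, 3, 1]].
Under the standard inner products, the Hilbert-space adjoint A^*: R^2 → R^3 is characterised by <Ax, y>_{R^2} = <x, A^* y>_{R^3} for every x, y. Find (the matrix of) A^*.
A^* = A^T =
[[-2, 0],
 [1, 3],
 [-1, 1]]

For real matrices with standard dot products, the defining identity <Ax, y> = <x, A^* y> gives (Ax)^T y = x^T (A^*) y, i.e. x^T A^T y = x^T (A^*) y. Since this holds for all x, y, we must have A^* = A^T. Therefore
A^* =
[[-2, 0],
 [1, 3],
 [-1, 1]].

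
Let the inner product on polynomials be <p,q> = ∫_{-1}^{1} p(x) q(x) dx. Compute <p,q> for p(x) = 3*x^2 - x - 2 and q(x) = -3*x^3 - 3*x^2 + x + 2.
<p,q> = -46/15

Expand the product: p(x)·q(x) = -9*x^5 - 6*x^4 + 12*x^3 + 11*x^2 - 4*x - 4.
∫_{-1}^{1} of each monomial x^k gives [2/(k+1) if k even, 0 if k odd]. Integrating term-by-term (or equivalently evaluating the antiderivative F(x) = -3*x^6/2 - 6*x^5/5 + 3*x^4 + 11*x^3/3 - 2*x^2 - 4*x at the endpoints):
  F(1) − F(−1) = -61/30 − (31/30) = -46/15.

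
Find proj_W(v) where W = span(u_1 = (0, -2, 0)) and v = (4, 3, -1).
proj_W(v) = (0, 3, 0)

Set up U = [u_1 | ... | u_1] ∈ R^(3×1). The projector onto W = col(U) is P = U (U^T U)^(-1) U^T.
Compute U^T U =
  [4],
and U^T v = (-6).
Solve U^T U · c = U^T v for the coefficients: c = (-3/2). The projection is proj_W(v) = U c.
Check: (v - proj_W(v)) · u_1 = 0  (should be 0).
Result: proj_W(v) = (0, 3, 0).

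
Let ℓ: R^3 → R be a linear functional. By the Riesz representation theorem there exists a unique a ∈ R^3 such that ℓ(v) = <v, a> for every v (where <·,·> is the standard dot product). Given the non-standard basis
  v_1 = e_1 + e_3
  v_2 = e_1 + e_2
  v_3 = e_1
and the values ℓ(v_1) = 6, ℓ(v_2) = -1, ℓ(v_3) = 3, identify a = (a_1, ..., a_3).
a = (3, -4, 3)

Write a = (a_1, ..., a_3) in the standard basis. For each basis vector v_i, ℓ(v_i) = <v_i, a> is a linear equation in the a_j's. Collect the n equations into a matrix system V a = ℓ, where row i of V is v_i (expressed in the standard basis). Since V is invertible (lower-triangular with 1s on the diagonal, up to permutation), solve by back-substitution:
  V =
[[1, 0, 1],
 [1, 1, 0],
 [1, 0, 0]]
  V a = (6, -1, 3)
Solving gives a = (3, -4, 3).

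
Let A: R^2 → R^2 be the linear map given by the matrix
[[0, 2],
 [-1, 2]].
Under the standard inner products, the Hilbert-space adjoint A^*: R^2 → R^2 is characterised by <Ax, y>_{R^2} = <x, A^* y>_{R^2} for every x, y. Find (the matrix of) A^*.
A^* = A^T =
[[0, -1],
 [2, 2]]

For real matrices with standard dot products, the defining identity <Ax, y> = <x, A^* y> gives (Ax)^T y = x^T (A^*) y, i.e. x^T A^T y = x^T (A^*) y. Since this holds for all x, y, we must have A^* = A^T. Therefore
A^* =
[[0, -1],
 [2, 2]].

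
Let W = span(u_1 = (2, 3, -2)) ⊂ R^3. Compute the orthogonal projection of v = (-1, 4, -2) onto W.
proj_W(v) = (28/17, 42/17, -28/17)

Set up U = [u_1 | ... | u_1] ∈ R^(3×1). The projector onto W = col(U) is P = U (U^T U)^(-1) U^T.
Compute U^T U =
  [17],
and U^T v = (14).
Solve U^T U · c = U^T v for the coefficients: c = (14/17). The projection is proj_W(v) = U c.
Check: (v - proj_W(v)) · u_1 = 0  (should be 0).
Result: proj_W(v) = (28/17, 42/17, -28/17).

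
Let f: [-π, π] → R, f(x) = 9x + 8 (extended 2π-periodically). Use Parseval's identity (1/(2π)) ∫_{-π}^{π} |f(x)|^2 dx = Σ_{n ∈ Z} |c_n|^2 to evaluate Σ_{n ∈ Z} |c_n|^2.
Σ |c_n|^2 = 27π^2 + 64

Expand and integrate term by term over [-π, π]:
  ∫ (9x)^2 dx = 81·(2π^3/3); ∫ 2·9·(8)·x dx = 0 (odd integrand); ∫ 8^2 dx = 64·2π.
So (1/(2π)) ∫_{-π}^{π} (9x + 8)^2 dx = 81π^2/3 + 64 = 27π^2 + 64.
Parseval ⇒ Σ |c_n|^2 = 27π^2 + 64.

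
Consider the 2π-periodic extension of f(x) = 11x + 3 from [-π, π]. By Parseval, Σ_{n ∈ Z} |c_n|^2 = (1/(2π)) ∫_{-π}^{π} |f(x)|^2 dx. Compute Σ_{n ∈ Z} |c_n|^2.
Σ |c_n|^2 = 121π^2/3 + 9

Expand and integrate term by term over [-π, π]:
  ∫ (11x)^2 dx = 121·(2π^3/3); ∫ 2·11·(3)·x dx = 0 (odd integrand); ∫ 3^2 dx = 9·2π.
So (1/(2π)) ∫_{-π}^{π} (11x + 3)^2 dx = 121π^2/3 + 9 = 121π^2/3 + 9.
Parseval ⇒ Σ |c_n|^2 = 121π^2/3 + 9.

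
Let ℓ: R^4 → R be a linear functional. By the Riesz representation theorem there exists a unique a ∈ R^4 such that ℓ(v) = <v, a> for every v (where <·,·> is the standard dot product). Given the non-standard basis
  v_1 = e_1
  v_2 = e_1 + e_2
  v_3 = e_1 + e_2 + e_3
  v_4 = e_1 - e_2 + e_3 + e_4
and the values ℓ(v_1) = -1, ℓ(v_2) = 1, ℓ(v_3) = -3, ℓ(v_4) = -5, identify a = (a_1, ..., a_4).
a = (-1, 2, -4, 2)

Write a = (a_1, ..., a_4) in the standard basis. For each basis vector v_i, ℓ(v_i) = <v_i, a> is a linear equation in the a_j's. Collect the n equations into a matrix system V a = ℓ, where row i of V is v_i (expressed in the standard basis). Since V is invertible (lower-triangular with 1s on the diagonal, up to permutation), solve by back-substitution:
  V =
[[1, 0, 0, 0],
 [1, 1, 0, 0],
 [1, 1, 1, 0],
 [1, -1, 1, 1]]
  V a = (-1, 1, -3, -5)
Solving gives a = (-1, 2, -4, 2).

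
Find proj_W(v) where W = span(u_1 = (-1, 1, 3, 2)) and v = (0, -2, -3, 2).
proj_W(v) = (7/15, -7/15, -7/5, -14/15)

Set up U = [u_1 | ... | u_1] ∈ R^(4×1). The projector onto W = col(U) is P = U (U^T U)^(-1) U^T.
Compute U^T U =
  [15],
and U^T v = (-7).
Solve U^T U · c = U^T v for the coefficients: c = (-7/15). The projection is proj_W(v) = U c.
Check: (v - proj_W(v)) · u_1 = 0  (should be 0).
Result: proj_W(v) = (7/15, -7/15, -7/5, -14/15).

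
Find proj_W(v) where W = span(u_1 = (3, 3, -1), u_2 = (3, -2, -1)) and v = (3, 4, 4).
proj_W(v) = (3/2, 4, -1/2)

Set up U = [u_1 | ... | u_2] ∈ R^(3×2). The projector onto W = col(U) is P = U (U^T U)^(-1) U^T.
Compute U^T U =
  [19, 4]
  [4, 14],
and U^T v = (17, -3).
Solve U^T U · c = U^T v for the coefficients: c = (1, -1/2). The projection is proj_W(v) = U c.
Check: (v - proj_W(v)) · u_1 = 0  (should be 0).
Check: (v - proj_W(v)) · u_2 = 0  (should be 0).
Result: proj_W(v) = (3/2, 4, -1/2).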